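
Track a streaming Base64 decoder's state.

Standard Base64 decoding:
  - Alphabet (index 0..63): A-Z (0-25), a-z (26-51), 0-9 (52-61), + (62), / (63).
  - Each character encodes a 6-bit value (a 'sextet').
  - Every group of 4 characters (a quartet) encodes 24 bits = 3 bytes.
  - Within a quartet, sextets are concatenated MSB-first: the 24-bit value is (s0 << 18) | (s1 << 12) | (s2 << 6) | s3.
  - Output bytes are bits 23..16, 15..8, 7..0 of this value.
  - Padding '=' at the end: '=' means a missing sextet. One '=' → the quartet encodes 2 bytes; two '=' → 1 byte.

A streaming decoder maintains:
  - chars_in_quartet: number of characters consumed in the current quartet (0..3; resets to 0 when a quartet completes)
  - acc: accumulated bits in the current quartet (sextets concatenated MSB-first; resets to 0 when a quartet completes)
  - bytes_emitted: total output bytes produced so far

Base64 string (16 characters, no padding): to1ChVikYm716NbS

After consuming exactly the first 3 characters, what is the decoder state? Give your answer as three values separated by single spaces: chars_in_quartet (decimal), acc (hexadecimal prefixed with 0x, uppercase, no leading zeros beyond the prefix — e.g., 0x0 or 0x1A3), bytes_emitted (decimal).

Answer: 3 0x2DA35 0

Derivation:
After char 0 ('t'=45): chars_in_quartet=1 acc=0x2D bytes_emitted=0
After char 1 ('o'=40): chars_in_quartet=2 acc=0xB68 bytes_emitted=0
After char 2 ('1'=53): chars_in_quartet=3 acc=0x2DA35 bytes_emitted=0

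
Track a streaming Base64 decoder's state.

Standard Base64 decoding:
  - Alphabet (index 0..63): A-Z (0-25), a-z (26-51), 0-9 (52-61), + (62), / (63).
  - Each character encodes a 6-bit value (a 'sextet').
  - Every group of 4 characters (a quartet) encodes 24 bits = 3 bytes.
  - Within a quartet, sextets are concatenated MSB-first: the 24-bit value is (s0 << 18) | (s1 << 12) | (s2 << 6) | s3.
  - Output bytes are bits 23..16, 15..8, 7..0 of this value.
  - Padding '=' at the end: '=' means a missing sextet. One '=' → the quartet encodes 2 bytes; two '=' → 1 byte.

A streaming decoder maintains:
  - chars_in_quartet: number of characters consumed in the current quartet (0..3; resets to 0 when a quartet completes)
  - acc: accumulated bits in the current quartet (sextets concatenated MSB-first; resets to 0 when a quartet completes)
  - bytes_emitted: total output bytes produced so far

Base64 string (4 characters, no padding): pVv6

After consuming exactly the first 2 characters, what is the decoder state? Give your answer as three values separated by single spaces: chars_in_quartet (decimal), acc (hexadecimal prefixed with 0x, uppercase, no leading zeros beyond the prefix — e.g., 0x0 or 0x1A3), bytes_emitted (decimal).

After char 0 ('p'=41): chars_in_quartet=1 acc=0x29 bytes_emitted=0
After char 1 ('V'=21): chars_in_quartet=2 acc=0xA55 bytes_emitted=0

Answer: 2 0xA55 0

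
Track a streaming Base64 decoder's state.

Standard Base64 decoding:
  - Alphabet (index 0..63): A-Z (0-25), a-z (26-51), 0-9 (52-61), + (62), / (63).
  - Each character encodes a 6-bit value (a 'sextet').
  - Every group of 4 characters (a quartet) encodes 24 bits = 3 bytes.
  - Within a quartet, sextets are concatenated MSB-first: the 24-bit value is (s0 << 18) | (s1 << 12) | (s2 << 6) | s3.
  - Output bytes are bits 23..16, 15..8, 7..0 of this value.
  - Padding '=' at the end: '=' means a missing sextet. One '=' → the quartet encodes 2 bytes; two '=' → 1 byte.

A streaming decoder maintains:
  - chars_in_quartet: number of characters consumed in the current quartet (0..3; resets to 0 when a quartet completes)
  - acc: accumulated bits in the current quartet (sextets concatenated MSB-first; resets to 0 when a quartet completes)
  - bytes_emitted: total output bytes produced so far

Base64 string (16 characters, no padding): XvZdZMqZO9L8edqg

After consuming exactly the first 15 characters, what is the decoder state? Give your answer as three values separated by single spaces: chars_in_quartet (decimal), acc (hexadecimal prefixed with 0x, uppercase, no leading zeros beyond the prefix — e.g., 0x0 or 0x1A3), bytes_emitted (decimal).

Answer: 3 0x1E76A 9

Derivation:
After char 0 ('X'=23): chars_in_quartet=1 acc=0x17 bytes_emitted=0
After char 1 ('v'=47): chars_in_quartet=2 acc=0x5EF bytes_emitted=0
After char 2 ('Z'=25): chars_in_quartet=3 acc=0x17BD9 bytes_emitted=0
After char 3 ('d'=29): chars_in_quartet=4 acc=0x5EF65D -> emit 5E F6 5D, reset; bytes_emitted=3
After char 4 ('Z'=25): chars_in_quartet=1 acc=0x19 bytes_emitted=3
After char 5 ('M'=12): chars_in_quartet=2 acc=0x64C bytes_emitted=3
After char 6 ('q'=42): chars_in_quartet=3 acc=0x1932A bytes_emitted=3
After char 7 ('Z'=25): chars_in_quartet=4 acc=0x64CA99 -> emit 64 CA 99, reset; bytes_emitted=6
After char 8 ('O'=14): chars_in_quartet=1 acc=0xE bytes_emitted=6
After char 9 ('9'=61): chars_in_quartet=2 acc=0x3BD bytes_emitted=6
After char 10 ('L'=11): chars_in_quartet=3 acc=0xEF4B bytes_emitted=6
After char 11 ('8'=60): chars_in_quartet=4 acc=0x3BD2FC -> emit 3B D2 FC, reset; bytes_emitted=9
After char 12 ('e'=30): chars_in_quartet=1 acc=0x1E bytes_emitted=9
After char 13 ('d'=29): chars_in_quartet=2 acc=0x79D bytes_emitted=9
After char 14 ('q'=42): chars_in_quartet=3 acc=0x1E76A bytes_emitted=9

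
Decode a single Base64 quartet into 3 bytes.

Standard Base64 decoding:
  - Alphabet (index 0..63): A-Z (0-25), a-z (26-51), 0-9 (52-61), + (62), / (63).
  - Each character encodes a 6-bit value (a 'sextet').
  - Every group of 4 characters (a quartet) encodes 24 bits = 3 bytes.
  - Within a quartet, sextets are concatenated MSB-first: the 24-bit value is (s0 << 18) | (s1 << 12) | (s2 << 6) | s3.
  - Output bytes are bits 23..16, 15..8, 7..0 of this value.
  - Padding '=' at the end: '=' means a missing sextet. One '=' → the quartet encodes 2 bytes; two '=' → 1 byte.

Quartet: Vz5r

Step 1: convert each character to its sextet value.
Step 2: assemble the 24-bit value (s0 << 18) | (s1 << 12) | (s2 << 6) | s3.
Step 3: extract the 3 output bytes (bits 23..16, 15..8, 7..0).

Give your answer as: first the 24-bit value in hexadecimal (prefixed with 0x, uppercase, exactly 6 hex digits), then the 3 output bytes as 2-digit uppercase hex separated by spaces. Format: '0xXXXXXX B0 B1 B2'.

Sextets: V=21, z=51, 5=57, r=43
24-bit: (21<<18) | (51<<12) | (57<<6) | 43
      = 0x540000 | 0x033000 | 0x000E40 | 0x00002B
      = 0x573E6B
Bytes: (v>>16)&0xFF=57, (v>>8)&0xFF=3E, v&0xFF=6B

Answer: 0x573E6B 57 3E 6B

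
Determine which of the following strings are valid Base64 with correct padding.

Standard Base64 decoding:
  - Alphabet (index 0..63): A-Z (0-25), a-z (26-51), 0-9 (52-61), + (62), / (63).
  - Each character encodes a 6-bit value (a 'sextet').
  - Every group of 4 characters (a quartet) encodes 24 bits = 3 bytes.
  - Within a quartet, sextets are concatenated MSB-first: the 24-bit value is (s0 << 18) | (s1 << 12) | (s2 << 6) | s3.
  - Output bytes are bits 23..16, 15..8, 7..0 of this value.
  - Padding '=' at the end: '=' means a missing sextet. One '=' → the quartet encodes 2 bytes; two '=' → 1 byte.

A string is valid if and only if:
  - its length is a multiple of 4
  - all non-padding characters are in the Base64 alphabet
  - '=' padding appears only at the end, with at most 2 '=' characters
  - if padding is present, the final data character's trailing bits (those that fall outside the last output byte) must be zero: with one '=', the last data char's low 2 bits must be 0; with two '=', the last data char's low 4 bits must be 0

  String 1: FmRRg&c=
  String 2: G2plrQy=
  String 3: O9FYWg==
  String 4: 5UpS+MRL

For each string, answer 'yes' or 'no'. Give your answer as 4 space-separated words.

String 1: 'FmRRg&c=' → invalid (bad char(s): ['&'])
String 2: 'G2plrQy=' → invalid (bad trailing bits)
String 3: 'O9FYWg==' → valid
String 4: '5UpS+MRL' → valid

Answer: no no yes yes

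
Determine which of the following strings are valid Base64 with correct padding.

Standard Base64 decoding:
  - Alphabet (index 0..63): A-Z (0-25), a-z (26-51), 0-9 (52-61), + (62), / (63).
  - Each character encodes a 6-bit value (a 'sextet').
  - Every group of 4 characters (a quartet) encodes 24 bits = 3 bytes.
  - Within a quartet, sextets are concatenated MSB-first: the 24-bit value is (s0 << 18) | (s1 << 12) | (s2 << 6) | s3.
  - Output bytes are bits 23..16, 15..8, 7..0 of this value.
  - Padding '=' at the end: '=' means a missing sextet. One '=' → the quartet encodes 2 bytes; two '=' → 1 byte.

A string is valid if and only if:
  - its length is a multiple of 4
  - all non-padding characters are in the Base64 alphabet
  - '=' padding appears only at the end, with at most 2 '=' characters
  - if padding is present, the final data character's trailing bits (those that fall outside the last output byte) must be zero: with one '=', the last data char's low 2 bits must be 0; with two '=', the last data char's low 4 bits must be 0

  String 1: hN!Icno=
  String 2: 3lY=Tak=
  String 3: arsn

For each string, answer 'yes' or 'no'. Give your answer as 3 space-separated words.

String 1: 'hN!Icno=' → invalid (bad char(s): ['!'])
String 2: '3lY=Tak=' → invalid (bad char(s): ['=']; '=' in middle)
String 3: 'arsn' → valid

Answer: no no yes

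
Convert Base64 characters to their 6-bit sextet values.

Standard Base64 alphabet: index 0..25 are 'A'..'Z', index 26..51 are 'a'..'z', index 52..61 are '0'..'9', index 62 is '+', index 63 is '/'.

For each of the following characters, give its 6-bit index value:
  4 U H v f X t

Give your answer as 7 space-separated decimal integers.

'4': 0..9 range, 52 + ord('4') − ord('0') = 56
'U': A..Z range, ord('U') − ord('A') = 20
'H': A..Z range, ord('H') − ord('A') = 7
'v': a..z range, 26 + ord('v') − ord('a') = 47
'f': a..z range, 26 + ord('f') − ord('a') = 31
'X': A..Z range, ord('X') − ord('A') = 23
't': a..z range, 26 + ord('t') − ord('a') = 45

Answer: 56 20 7 47 31 23 45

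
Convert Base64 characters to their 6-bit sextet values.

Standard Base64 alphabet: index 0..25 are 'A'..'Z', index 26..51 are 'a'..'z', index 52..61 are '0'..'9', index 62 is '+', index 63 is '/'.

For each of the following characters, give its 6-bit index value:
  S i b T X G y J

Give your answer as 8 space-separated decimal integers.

'S': A..Z range, ord('S') − ord('A') = 18
'i': a..z range, 26 + ord('i') − ord('a') = 34
'b': a..z range, 26 + ord('b') − ord('a') = 27
'T': A..Z range, ord('T') − ord('A') = 19
'X': A..Z range, ord('X') − ord('A') = 23
'G': A..Z range, ord('G') − ord('A') = 6
'y': a..z range, 26 + ord('y') − ord('a') = 50
'J': A..Z range, ord('J') − ord('A') = 9

Answer: 18 34 27 19 23 6 50 9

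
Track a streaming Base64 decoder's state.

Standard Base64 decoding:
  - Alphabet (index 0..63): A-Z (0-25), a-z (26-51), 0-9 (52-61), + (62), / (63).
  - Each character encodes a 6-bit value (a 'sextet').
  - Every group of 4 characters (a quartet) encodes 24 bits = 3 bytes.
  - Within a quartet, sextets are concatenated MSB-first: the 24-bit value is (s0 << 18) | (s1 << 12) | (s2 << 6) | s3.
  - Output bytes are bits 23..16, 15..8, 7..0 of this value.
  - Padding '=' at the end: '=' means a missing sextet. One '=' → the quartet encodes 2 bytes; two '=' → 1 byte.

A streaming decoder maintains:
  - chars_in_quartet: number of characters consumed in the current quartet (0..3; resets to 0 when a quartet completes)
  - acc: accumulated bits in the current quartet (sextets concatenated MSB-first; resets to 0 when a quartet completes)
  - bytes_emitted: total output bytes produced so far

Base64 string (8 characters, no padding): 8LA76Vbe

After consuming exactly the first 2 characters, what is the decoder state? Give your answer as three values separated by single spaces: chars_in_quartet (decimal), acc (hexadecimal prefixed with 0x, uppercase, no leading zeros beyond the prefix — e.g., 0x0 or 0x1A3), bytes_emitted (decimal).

After char 0 ('8'=60): chars_in_quartet=1 acc=0x3C bytes_emitted=0
After char 1 ('L'=11): chars_in_quartet=2 acc=0xF0B bytes_emitted=0

Answer: 2 0xF0B 0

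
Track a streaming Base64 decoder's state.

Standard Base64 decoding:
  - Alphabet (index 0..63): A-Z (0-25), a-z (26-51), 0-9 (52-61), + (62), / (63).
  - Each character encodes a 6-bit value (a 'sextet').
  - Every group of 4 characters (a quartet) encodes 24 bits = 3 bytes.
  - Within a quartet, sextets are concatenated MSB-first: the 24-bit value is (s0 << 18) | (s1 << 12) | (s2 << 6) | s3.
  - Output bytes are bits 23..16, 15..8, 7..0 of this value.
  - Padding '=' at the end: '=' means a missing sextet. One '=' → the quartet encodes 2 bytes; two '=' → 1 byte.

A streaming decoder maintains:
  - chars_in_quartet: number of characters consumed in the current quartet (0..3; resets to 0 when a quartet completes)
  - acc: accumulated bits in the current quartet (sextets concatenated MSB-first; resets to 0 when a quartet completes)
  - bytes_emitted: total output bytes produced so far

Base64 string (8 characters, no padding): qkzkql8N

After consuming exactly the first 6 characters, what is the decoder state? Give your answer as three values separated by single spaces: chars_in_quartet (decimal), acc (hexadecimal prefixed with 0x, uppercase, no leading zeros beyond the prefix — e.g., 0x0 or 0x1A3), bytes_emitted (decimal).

After char 0 ('q'=42): chars_in_quartet=1 acc=0x2A bytes_emitted=0
After char 1 ('k'=36): chars_in_quartet=2 acc=0xAA4 bytes_emitted=0
After char 2 ('z'=51): chars_in_quartet=3 acc=0x2A933 bytes_emitted=0
After char 3 ('k'=36): chars_in_quartet=4 acc=0xAA4CE4 -> emit AA 4C E4, reset; bytes_emitted=3
After char 4 ('q'=42): chars_in_quartet=1 acc=0x2A bytes_emitted=3
After char 5 ('l'=37): chars_in_quartet=2 acc=0xAA5 bytes_emitted=3

Answer: 2 0xAA5 3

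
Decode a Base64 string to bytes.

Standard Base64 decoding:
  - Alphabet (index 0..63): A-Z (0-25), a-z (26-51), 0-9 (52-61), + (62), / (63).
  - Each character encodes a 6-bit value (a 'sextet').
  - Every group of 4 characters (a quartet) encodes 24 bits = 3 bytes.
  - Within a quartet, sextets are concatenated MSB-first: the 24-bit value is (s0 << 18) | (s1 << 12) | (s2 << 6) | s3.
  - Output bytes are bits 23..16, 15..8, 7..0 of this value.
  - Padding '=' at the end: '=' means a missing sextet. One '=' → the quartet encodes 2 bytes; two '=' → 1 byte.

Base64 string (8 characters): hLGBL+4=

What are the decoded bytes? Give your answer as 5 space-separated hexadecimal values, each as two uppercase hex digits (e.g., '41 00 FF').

Answer: 84 B1 81 2F EE

Derivation:
After char 0 ('h'=33): chars_in_quartet=1 acc=0x21 bytes_emitted=0
After char 1 ('L'=11): chars_in_quartet=2 acc=0x84B bytes_emitted=0
After char 2 ('G'=6): chars_in_quartet=3 acc=0x212C6 bytes_emitted=0
After char 3 ('B'=1): chars_in_quartet=4 acc=0x84B181 -> emit 84 B1 81, reset; bytes_emitted=3
After char 4 ('L'=11): chars_in_quartet=1 acc=0xB bytes_emitted=3
After char 5 ('+'=62): chars_in_quartet=2 acc=0x2FE bytes_emitted=3
After char 6 ('4'=56): chars_in_quartet=3 acc=0xBFB8 bytes_emitted=3
Padding '=': partial quartet acc=0xBFB8 -> emit 2F EE; bytes_emitted=5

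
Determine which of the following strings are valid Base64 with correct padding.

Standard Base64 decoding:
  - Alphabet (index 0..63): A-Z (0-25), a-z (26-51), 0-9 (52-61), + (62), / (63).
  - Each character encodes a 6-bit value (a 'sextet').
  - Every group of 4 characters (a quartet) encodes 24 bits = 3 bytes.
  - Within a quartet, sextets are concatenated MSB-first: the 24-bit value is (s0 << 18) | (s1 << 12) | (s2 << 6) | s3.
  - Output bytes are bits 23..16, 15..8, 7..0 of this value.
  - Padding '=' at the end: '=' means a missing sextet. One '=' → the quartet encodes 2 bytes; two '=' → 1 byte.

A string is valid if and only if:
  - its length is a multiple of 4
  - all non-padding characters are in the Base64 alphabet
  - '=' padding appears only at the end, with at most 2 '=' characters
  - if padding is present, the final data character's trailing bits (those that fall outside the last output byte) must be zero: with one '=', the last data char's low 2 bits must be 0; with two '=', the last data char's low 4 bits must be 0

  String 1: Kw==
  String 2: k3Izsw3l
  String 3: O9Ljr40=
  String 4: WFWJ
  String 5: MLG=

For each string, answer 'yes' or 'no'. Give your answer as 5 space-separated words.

String 1: 'Kw==' → valid
String 2: 'k3Izsw3l' → valid
String 3: 'O9Ljr40=' → valid
String 4: 'WFWJ' → valid
String 5: 'MLG=' → invalid (bad trailing bits)

Answer: yes yes yes yes no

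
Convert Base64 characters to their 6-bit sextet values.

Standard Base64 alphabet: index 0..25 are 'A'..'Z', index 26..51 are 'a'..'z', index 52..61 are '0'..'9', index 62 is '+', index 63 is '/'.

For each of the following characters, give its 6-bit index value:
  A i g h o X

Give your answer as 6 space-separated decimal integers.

Answer: 0 34 32 33 40 23

Derivation:
'A': A..Z range, ord('A') − ord('A') = 0
'i': a..z range, 26 + ord('i') − ord('a') = 34
'g': a..z range, 26 + ord('g') − ord('a') = 32
'h': a..z range, 26 + ord('h') − ord('a') = 33
'o': a..z range, 26 + ord('o') − ord('a') = 40
'X': A..Z range, ord('X') − ord('A') = 23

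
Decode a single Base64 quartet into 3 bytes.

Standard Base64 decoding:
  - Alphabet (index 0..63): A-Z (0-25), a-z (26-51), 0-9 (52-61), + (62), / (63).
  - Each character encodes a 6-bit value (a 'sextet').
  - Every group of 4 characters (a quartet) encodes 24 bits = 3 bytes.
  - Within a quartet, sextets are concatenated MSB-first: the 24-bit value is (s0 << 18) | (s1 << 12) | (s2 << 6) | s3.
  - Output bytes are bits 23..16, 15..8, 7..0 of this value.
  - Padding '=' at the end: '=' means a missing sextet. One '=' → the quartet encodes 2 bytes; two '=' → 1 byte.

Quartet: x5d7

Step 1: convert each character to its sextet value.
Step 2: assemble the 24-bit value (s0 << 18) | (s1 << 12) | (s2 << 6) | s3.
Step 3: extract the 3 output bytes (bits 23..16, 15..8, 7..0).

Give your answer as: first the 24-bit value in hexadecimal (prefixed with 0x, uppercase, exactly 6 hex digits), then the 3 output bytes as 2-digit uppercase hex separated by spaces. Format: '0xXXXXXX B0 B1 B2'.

Sextets: x=49, 5=57, d=29, 7=59
24-bit: (49<<18) | (57<<12) | (29<<6) | 59
      = 0xC40000 | 0x039000 | 0x000740 | 0x00003B
      = 0xC7977B
Bytes: (v>>16)&0xFF=C7, (v>>8)&0xFF=97, v&0xFF=7B

Answer: 0xC7977B C7 97 7B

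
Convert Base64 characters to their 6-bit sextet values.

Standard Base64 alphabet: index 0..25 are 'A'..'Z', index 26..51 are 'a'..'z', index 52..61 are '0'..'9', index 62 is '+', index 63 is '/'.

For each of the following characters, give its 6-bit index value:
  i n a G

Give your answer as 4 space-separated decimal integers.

'i': a..z range, 26 + ord('i') − ord('a') = 34
'n': a..z range, 26 + ord('n') − ord('a') = 39
'a': a..z range, 26 + ord('a') − ord('a') = 26
'G': A..Z range, ord('G') − ord('A') = 6

Answer: 34 39 26 6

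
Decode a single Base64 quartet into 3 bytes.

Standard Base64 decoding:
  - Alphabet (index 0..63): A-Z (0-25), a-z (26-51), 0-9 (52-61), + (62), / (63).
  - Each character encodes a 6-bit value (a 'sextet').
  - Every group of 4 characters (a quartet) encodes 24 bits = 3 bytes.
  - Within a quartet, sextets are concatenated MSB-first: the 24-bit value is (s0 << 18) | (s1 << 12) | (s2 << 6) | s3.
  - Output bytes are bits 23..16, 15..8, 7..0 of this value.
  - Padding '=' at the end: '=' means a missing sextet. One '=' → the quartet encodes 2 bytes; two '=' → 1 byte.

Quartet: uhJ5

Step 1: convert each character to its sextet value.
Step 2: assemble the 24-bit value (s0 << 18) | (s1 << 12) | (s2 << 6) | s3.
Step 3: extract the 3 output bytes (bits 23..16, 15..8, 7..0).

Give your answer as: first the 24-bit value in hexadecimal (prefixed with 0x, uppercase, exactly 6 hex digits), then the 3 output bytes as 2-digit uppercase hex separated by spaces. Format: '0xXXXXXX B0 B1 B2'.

Sextets: u=46, h=33, J=9, 5=57
24-bit: (46<<18) | (33<<12) | (9<<6) | 57
      = 0xB80000 | 0x021000 | 0x000240 | 0x000039
      = 0xBA1279
Bytes: (v>>16)&0xFF=BA, (v>>8)&0xFF=12, v&0xFF=79

Answer: 0xBA1279 BA 12 79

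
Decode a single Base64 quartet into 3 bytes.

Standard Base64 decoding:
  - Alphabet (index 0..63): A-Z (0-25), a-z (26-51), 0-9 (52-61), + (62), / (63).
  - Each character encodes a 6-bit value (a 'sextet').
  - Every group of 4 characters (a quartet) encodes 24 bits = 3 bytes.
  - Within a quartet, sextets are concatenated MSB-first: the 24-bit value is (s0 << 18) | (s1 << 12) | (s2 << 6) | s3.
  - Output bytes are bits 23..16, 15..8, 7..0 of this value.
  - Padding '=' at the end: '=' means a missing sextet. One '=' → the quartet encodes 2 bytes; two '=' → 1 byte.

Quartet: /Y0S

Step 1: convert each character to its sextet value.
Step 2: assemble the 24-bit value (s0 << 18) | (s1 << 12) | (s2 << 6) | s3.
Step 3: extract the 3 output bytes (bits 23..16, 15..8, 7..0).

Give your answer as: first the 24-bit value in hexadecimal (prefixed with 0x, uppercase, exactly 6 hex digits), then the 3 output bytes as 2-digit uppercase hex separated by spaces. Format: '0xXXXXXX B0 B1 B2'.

Sextets: /=63, Y=24, 0=52, S=18
24-bit: (63<<18) | (24<<12) | (52<<6) | 18
      = 0xFC0000 | 0x018000 | 0x000D00 | 0x000012
      = 0xFD8D12
Bytes: (v>>16)&0xFF=FD, (v>>8)&0xFF=8D, v&0xFF=12

Answer: 0xFD8D12 FD 8D 12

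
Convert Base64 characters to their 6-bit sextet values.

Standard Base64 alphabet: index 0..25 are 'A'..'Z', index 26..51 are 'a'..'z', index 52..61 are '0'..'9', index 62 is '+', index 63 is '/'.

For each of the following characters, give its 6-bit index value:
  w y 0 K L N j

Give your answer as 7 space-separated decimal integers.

'w': a..z range, 26 + ord('w') − ord('a') = 48
'y': a..z range, 26 + ord('y') − ord('a') = 50
'0': 0..9 range, 52 + ord('0') − ord('0') = 52
'K': A..Z range, ord('K') − ord('A') = 10
'L': A..Z range, ord('L') − ord('A') = 11
'N': A..Z range, ord('N') − ord('A') = 13
'j': a..z range, 26 + ord('j') − ord('a') = 35

Answer: 48 50 52 10 11 13 35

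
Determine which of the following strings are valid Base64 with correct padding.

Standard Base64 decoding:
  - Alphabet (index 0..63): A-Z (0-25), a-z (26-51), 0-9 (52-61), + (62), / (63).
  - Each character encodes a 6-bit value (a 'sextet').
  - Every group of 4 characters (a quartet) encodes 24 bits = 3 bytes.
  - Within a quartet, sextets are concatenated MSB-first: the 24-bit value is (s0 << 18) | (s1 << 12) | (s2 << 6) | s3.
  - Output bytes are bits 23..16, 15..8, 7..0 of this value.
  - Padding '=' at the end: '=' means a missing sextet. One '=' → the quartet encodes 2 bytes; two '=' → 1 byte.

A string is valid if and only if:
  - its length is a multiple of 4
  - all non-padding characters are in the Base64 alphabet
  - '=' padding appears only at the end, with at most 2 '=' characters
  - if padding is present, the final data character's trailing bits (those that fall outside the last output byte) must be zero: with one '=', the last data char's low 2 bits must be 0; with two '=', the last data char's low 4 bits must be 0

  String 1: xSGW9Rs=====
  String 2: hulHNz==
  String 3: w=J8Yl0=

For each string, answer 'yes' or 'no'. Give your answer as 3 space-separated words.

String 1: 'xSGW9Rs=====' → invalid (5 pad chars (max 2))
String 2: 'hulHNz==' → invalid (bad trailing bits)
String 3: 'w=J8Yl0=' → invalid (bad char(s): ['=']; '=' in middle)

Answer: no no no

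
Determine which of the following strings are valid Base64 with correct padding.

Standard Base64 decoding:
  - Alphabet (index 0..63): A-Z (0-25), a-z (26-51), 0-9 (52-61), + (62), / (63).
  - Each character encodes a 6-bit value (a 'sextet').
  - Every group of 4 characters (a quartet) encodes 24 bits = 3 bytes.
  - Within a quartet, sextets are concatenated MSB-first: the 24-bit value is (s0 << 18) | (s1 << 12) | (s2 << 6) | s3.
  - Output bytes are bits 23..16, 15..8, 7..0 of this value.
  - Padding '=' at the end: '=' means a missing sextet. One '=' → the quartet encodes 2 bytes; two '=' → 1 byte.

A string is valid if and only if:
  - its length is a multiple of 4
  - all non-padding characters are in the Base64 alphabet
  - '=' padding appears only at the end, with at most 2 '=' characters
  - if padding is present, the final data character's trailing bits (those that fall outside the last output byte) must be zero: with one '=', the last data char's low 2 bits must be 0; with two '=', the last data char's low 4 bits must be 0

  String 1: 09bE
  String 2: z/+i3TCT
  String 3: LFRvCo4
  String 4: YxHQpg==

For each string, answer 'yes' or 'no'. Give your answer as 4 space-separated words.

String 1: '09bE' → valid
String 2: 'z/+i3TCT' → valid
String 3: 'LFRvCo4' → invalid (len=7 not mult of 4)
String 4: 'YxHQpg==' → valid

Answer: yes yes no yes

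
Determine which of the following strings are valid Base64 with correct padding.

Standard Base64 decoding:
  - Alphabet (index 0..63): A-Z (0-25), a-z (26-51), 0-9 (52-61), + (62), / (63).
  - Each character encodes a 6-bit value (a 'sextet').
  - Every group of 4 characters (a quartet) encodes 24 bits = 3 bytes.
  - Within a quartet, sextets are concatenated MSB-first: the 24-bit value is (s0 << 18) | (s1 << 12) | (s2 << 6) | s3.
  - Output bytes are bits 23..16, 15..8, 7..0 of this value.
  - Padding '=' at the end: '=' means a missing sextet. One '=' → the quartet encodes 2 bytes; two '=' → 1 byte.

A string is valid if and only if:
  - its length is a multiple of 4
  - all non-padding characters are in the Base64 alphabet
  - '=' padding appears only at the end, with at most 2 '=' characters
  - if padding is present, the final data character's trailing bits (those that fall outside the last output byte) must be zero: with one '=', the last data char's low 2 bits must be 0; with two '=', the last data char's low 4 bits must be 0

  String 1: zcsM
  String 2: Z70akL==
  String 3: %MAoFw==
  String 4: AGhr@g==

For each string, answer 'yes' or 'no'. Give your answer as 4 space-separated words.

Answer: yes no no no

Derivation:
String 1: 'zcsM' → valid
String 2: 'Z70akL==' → invalid (bad trailing bits)
String 3: '%MAoFw==' → invalid (bad char(s): ['%'])
String 4: 'AGhr@g==' → invalid (bad char(s): ['@'])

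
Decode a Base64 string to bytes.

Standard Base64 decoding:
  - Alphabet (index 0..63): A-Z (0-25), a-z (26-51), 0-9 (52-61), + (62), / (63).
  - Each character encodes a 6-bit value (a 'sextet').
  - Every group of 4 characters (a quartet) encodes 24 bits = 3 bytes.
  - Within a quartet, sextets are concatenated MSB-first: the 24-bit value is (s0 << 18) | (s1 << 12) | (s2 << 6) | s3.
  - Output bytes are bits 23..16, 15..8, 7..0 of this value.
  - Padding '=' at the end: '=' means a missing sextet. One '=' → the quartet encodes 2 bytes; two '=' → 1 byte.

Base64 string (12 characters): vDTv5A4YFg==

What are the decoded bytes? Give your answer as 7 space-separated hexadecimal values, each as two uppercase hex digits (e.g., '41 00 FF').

After char 0 ('v'=47): chars_in_quartet=1 acc=0x2F bytes_emitted=0
After char 1 ('D'=3): chars_in_quartet=2 acc=0xBC3 bytes_emitted=0
After char 2 ('T'=19): chars_in_quartet=3 acc=0x2F0D3 bytes_emitted=0
After char 3 ('v'=47): chars_in_quartet=4 acc=0xBC34EF -> emit BC 34 EF, reset; bytes_emitted=3
After char 4 ('5'=57): chars_in_quartet=1 acc=0x39 bytes_emitted=3
After char 5 ('A'=0): chars_in_quartet=2 acc=0xE40 bytes_emitted=3
After char 6 ('4'=56): chars_in_quartet=3 acc=0x39038 bytes_emitted=3
After char 7 ('Y'=24): chars_in_quartet=4 acc=0xE40E18 -> emit E4 0E 18, reset; bytes_emitted=6
After char 8 ('F'=5): chars_in_quartet=1 acc=0x5 bytes_emitted=6
After char 9 ('g'=32): chars_in_quartet=2 acc=0x160 bytes_emitted=6
Padding '==': partial quartet acc=0x160 -> emit 16; bytes_emitted=7

Answer: BC 34 EF E4 0E 18 16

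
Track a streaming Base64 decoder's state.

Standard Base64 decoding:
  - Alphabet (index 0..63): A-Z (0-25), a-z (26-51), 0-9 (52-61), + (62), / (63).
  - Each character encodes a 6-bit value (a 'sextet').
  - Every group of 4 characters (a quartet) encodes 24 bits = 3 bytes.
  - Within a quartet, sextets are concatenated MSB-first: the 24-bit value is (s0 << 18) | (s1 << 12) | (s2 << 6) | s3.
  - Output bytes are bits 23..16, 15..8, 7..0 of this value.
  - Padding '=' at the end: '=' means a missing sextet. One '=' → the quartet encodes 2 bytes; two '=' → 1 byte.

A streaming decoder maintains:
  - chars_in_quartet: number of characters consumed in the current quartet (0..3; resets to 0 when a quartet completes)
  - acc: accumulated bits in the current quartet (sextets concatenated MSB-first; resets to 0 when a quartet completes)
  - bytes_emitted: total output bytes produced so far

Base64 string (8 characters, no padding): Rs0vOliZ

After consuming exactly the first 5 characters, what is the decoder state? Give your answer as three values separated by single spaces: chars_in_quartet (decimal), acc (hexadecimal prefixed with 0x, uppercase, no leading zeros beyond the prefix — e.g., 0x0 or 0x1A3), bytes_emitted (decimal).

Answer: 1 0xE 3

Derivation:
After char 0 ('R'=17): chars_in_quartet=1 acc=0x11 bytes_emitted=0
After char 1 ('s'=44): chars_in_quartet=2 acc=0x46C bytes_emitted=0
After char 2 ('0'=52): chars_in_quartet=3 acc=0x11B34 bytes_emitted=0
After char 3 ('v'=47): chars_in_quartet=4 acc=0x46CD2F -> emit 46 CD 2F, reset; bytes_emitted=3
After char 4 ('O'=14): chars_in_quartet=1 acc=0xE bytes_emitted=3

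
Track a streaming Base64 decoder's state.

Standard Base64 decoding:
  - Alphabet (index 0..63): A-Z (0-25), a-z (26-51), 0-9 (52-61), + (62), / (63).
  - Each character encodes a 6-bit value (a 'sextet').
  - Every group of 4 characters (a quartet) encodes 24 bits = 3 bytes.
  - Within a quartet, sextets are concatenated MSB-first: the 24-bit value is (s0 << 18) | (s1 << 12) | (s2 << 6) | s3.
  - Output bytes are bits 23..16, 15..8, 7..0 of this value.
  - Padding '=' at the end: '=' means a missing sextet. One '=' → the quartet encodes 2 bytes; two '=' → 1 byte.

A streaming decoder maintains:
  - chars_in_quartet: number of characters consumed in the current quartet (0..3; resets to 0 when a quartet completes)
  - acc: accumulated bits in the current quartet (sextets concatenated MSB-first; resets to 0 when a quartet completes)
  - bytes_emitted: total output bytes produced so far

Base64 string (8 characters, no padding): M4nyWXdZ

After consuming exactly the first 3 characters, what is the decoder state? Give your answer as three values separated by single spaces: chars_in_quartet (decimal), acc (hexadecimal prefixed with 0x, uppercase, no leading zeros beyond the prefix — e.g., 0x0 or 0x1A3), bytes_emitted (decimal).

After char 0 ('M'=12): chars_in_quartet=1 acc=0xC bytes_emitted=0
After char 1 ('4'=56): chars_in_quartet=2 acc=0x338 bytes_emitted=0
After char 2 ('n'=39): chars_in_quartet=3 acc=0xCE27 bytes_emitted=0

Answer: 3 0xCE27 0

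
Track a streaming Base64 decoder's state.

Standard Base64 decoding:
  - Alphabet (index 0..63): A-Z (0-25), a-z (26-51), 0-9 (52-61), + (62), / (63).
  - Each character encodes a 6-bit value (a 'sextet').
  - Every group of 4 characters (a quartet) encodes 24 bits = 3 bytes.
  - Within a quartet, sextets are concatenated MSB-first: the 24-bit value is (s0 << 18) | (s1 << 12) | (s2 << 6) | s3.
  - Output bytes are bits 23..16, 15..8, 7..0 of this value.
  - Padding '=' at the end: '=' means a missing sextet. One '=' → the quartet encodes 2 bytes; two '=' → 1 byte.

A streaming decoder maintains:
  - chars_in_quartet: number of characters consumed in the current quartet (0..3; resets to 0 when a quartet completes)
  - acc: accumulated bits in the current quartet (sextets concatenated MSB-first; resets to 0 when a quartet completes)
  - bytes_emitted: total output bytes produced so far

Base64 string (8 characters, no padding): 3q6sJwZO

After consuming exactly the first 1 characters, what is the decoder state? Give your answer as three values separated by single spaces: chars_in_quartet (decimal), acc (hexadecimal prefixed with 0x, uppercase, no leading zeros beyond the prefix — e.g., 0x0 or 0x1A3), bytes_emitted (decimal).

Answer: 1 0x37 0

Derivation:
After char 0 ('3'=55): chars_in_quartet=1 acc=0x37 bytes_emitted=0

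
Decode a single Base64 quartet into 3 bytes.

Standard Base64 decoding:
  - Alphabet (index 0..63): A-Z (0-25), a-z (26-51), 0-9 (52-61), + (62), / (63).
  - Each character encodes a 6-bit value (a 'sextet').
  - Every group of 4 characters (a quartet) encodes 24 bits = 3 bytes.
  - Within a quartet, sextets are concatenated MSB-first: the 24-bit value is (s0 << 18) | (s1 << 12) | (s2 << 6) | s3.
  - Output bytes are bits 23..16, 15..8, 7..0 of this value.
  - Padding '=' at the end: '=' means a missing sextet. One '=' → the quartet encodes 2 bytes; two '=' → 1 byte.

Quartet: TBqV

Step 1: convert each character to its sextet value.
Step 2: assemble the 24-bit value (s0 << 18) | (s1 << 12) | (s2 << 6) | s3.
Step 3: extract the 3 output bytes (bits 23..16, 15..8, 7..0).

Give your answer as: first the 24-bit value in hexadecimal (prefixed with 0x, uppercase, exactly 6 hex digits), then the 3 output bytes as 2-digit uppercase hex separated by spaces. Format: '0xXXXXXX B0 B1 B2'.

Sextets: T=19, B=1, q=42, V=21
24-bit: (19<<18) | (1<<12) | (42<<6) | 21
      = 0x4C0000 | 0x001000 | 0x000A80 | 0x000015
      = 0x4C1A95
Bytes: (v>>16)&0xFF=4C, (v>>8)&0xFF=1A, v&0xFF=95

Answer: 0x4C1A95 4C 1A 95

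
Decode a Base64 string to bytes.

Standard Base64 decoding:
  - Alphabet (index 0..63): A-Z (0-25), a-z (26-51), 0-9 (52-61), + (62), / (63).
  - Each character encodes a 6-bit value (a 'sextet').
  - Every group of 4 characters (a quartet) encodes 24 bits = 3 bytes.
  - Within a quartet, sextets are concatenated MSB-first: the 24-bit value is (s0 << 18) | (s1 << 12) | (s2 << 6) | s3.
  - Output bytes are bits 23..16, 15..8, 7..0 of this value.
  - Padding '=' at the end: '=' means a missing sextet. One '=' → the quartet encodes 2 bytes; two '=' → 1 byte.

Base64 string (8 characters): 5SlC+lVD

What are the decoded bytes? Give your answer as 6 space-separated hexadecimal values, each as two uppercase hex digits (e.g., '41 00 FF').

Answer: E5 29 42 FA 55 43

Derivation:
After char 0 ('5'=57): chars_in_quartet=1 acc=0x39 bytes_emitted=0
After char 1 ('S'=18): chars_in_quartet=2 acc=0xE52 bytes_emitted=0
After char 2 ('l'=37): chars_in_quartet=3 acc=0x394A5 bytes_emitted=0
After char 3 ('C'=2): chars_in_quartet=4 acc=0xE52942 -> emit E5 29 42, reset; bytes_emitted=3
After char 4 ('+'=62): chars_in_quartet=1 acc=0x3E bytes_emitted=3
After char 5 ('l'=37): chars_in_quartet=2 acc=0xFA5 bytes_emitted=3
After char 6 ('V'=21): chars_in_quartet=3 acc=0x3E955 bytes_emitted=3
After char 7 ('D'=3): chars_in_quartet=4 acc=0xFA5543 -> emit FA 55 43, reset; bytes_emitted=6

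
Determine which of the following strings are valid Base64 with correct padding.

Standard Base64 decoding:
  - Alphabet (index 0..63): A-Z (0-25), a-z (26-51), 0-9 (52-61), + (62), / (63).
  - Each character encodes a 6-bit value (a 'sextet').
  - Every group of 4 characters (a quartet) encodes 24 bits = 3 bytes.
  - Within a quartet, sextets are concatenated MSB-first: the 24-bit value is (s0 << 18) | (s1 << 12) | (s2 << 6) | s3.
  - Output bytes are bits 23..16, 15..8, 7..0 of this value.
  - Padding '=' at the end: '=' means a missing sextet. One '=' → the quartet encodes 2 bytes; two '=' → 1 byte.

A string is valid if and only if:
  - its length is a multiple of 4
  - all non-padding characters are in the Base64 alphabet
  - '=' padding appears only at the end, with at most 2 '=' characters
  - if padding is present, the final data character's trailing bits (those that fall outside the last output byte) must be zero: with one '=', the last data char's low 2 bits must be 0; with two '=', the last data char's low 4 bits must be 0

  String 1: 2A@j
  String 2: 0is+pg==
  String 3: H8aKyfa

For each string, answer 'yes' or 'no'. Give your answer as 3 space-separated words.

String 1: '2A@j' → invalid (bad char(s): ['@'])
String 2: '0is+pg==' → valid
String 3: 'H8aKyfa' → invalid (len=7 not mult of 4)

Answer: no yes no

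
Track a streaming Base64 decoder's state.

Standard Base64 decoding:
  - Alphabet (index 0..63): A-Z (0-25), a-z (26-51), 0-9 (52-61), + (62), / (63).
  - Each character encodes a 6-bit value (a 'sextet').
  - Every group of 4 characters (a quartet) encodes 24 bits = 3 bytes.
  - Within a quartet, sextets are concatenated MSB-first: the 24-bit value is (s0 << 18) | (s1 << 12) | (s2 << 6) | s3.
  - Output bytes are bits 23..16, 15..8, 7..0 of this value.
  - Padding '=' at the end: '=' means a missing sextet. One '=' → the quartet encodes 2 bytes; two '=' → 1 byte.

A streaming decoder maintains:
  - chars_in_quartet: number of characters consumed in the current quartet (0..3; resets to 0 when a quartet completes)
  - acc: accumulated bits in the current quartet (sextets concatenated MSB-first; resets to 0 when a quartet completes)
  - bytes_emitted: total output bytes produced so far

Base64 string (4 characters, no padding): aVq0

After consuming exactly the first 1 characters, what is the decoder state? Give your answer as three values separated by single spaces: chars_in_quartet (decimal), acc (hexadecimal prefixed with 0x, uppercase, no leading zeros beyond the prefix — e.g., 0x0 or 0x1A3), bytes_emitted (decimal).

Answer: 1 0x1A 0

Derivation:
After char 0 ('a'=26): chars_in_quartet=1 acc=0x1A bytes_emitted=0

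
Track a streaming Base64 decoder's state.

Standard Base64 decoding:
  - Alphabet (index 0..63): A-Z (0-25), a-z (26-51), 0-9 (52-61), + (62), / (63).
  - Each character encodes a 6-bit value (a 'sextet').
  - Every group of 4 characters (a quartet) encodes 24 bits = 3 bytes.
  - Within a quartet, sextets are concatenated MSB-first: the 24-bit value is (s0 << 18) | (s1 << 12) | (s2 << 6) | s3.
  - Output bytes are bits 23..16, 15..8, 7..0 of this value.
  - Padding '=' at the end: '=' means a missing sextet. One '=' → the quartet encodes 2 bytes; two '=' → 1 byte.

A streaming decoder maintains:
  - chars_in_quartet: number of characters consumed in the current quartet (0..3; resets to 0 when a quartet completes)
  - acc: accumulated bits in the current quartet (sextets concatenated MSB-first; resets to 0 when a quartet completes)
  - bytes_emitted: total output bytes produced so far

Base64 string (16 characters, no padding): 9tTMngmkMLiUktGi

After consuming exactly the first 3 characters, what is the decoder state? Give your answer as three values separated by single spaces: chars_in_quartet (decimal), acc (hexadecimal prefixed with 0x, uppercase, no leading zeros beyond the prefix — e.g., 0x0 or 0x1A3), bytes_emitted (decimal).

After char 0 ('9'=61): chars_in_quartet=1 acc=0x3D bytes_emitted=0
After char 1 ('t'=45): chars_in_quartet=2 acc=0xF6D bytes_emitted=0
After char 2 ('T'=19): chars_in_quartet=3 acc=0x3DB53 bytes_emitted=0

Answer: 3 0x3DB53 0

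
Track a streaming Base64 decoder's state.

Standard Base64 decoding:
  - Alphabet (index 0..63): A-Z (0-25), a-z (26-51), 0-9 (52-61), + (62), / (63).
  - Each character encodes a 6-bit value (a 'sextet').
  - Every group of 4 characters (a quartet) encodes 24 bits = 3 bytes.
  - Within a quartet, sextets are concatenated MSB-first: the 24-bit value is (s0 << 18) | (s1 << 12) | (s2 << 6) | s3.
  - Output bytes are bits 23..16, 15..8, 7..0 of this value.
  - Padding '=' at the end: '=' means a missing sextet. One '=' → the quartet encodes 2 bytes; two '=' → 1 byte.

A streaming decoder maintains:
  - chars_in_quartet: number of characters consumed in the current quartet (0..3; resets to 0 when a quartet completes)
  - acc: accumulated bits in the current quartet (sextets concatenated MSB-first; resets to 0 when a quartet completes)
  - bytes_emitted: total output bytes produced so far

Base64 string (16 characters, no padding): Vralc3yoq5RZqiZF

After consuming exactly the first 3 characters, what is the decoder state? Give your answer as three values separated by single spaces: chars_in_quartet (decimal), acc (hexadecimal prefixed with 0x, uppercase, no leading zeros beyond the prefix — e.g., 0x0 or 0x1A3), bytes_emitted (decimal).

After char 0 ('V'=21): chars_in_quartet=1 acc=0x15 bytes_emitted=0
After char 1 ('r'=43): chars_in_quartet=2 acc=0x56B bytes_emitted=0
After char 2 ('a'=26): chars_in_quartet=3 acc=0x15ADA bytes_emitted=0

Answer: 3 0x15ADA 0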